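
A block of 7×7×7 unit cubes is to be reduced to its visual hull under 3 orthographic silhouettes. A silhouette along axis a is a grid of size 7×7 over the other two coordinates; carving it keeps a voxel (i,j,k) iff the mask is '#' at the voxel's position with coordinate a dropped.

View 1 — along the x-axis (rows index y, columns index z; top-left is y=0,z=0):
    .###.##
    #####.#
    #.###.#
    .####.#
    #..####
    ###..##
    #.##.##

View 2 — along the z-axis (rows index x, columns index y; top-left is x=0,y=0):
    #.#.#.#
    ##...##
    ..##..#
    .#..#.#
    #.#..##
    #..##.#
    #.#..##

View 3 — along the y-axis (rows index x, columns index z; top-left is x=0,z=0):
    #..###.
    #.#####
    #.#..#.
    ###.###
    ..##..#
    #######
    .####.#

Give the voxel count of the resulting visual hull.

voxel count = 94

before carving: 343 voxels (7×7×7)
step 1: project along x, AND mask (36/49) → |grid| = 252
step 2: project along z, AND mask (26/49) → |grid| = 132
step 3: project along y, AND mask (34/49) → |grid| = 94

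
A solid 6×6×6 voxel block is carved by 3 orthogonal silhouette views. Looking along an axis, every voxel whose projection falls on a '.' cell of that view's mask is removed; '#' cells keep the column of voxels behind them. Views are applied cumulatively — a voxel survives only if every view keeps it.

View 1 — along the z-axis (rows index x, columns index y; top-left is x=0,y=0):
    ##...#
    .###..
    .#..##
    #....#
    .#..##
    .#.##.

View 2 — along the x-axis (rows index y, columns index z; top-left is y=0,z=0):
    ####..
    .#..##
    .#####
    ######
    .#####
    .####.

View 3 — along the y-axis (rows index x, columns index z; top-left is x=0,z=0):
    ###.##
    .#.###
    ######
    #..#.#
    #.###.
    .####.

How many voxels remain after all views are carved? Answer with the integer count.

remaining voxels: 52

start: 6×6×6 = 216 voxels
step 1: project along z, AND mask (17/36) → |grid| = 102
step 2: project along x, AND mask (27/36) → |grid| = 71
step 3: project along y, AND mask (26/36) → |grid| = 52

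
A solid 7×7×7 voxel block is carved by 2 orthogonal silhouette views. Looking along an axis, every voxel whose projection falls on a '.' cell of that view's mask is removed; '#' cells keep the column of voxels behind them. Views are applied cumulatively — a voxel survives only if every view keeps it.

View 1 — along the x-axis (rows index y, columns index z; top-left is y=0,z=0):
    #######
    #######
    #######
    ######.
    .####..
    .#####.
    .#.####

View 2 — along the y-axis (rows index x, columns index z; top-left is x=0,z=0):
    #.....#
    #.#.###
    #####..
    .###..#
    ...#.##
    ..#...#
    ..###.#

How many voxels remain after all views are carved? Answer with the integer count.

before carving: 343 voxels (7×7×7)
after view 1 [x-axis, 41 of 49 cells solid] → remaining = 287
after view 2 [y-axis, 25 of 49 cells solid] → remaining = 141

141 voxels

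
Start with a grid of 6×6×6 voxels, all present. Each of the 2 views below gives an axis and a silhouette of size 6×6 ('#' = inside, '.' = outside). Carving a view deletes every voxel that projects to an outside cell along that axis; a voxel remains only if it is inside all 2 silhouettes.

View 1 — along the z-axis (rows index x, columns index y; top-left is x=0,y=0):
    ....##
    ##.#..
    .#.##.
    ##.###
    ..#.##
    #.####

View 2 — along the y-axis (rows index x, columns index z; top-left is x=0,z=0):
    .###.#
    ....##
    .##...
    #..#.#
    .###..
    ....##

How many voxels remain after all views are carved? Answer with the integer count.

initial block: 6^3 = 216
carve view 1 (along z, XY-mask fill 21/36): 126 voxels remain
carve view 2 (along y, XZ-mask fill 16/36): 54 voxels remain

|visual hull| = 54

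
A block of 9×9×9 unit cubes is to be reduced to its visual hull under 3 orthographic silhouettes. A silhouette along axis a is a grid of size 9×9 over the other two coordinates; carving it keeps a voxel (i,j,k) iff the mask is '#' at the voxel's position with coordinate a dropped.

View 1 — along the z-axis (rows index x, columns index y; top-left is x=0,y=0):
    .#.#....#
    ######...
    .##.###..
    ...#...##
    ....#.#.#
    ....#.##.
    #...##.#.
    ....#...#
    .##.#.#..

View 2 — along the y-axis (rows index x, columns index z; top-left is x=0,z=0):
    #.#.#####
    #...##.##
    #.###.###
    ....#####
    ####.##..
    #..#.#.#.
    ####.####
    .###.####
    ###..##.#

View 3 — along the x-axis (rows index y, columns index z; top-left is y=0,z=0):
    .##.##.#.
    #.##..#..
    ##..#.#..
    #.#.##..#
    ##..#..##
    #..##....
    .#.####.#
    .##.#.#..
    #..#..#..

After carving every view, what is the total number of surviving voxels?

initial block: 9^3 = 729
V1 z: intersect with XY mask (33 set) -- 297 left
V2 y: intersect with XZ mask (55 set) -- 201 left
V3 x: intersect with YZ mask (39 set) -- 94 left

|visual hull| = 94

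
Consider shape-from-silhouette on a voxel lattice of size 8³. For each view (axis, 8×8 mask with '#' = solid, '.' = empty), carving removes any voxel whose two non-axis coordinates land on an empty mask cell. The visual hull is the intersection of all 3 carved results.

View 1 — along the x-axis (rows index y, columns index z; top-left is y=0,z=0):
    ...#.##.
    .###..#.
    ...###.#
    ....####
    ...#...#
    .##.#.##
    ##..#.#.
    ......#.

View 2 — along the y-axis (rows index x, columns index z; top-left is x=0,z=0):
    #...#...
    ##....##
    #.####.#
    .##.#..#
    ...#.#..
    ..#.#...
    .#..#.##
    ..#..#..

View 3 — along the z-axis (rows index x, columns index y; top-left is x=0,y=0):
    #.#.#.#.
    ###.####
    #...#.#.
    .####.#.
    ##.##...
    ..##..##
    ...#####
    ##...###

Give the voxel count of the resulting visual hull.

voxel count = 53

before carving: 512 voxels (8×8×8)
carve view 1 (along x, YZ-mask fill 27/64): 216 voxels remain
carve view 2 (along y, XZ-mask fill 26/64): 85 voxels remain
carve view 3 (along z, XY-mask fill 37/64): 53 voxels remain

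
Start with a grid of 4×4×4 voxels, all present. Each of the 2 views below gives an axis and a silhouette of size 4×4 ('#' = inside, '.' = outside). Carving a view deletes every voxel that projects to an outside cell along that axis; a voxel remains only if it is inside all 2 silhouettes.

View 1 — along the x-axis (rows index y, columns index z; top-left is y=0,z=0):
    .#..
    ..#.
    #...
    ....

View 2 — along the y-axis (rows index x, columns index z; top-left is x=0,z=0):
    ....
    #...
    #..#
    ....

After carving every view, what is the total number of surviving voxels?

2 voxels

before carving: 64 voxels (4×4×4)
  1. axis=0 (YZ plane), |mask|=3  ⇒  voxels=12
  2. axis=1 (XZ plane), |mask|=3  ⇒  voxels=2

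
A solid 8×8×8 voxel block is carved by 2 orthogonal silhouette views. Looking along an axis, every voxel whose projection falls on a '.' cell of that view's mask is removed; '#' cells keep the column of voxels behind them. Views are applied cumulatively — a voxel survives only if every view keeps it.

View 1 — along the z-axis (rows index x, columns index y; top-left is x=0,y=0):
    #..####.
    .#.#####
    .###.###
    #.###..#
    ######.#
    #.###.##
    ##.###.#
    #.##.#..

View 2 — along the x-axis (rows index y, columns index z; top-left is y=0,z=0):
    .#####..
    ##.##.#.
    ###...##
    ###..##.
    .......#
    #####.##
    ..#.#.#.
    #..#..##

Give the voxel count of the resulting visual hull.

remaining voxels: 199

before carving: 512 voxels (8×8×8)
  1. axis=2 (XY plane), |mask|=45  ⇒  voxels=360
  2. axis=0 (YZ plane), |mask|=35  ⇒  voxels=199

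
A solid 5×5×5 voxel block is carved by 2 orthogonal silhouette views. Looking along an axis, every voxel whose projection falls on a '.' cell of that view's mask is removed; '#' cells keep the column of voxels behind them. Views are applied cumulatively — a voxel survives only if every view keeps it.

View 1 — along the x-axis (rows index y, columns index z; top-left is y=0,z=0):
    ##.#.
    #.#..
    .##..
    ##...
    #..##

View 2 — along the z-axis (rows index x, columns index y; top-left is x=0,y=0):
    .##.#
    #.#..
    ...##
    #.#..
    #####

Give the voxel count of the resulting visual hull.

initial block: 5^3 = 125
  1. axis=0 (YZ plane), |mask|=12  ⇒  voxels=60
  2. axis=2 (XY plane), |mask|=14  ⇒  voxels=34

voxel count = 34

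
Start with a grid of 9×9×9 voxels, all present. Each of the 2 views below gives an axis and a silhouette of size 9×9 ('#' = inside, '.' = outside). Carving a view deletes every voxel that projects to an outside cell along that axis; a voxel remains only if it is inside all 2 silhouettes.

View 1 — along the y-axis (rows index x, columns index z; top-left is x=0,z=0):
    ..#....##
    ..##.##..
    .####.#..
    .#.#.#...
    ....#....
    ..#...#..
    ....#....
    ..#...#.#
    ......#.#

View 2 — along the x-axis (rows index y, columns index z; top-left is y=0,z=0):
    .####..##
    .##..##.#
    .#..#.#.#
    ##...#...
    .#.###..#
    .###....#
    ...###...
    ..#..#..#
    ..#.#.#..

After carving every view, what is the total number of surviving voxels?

|visual hull| = 108

full grid |V| = 729
  1. axis=1 (XZ plane), |mask|=24  ⇒  voxels=216
  2. axis=0 (YZ plane), |mask|=36  ⇒  voxels=108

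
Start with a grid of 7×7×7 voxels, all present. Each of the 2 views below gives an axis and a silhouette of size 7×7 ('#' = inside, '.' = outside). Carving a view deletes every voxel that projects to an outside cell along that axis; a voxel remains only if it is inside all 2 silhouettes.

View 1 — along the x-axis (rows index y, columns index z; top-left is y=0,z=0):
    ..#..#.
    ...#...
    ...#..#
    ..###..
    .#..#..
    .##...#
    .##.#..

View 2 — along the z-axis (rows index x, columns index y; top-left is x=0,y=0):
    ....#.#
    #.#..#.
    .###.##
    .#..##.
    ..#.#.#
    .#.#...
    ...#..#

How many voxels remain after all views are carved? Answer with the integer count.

voxel count = 47

initial block: 7^3 = 343
after view 1 [x-axis, 16 of 49 cells solid] → remaining = 112
after view 2 [z-axis, 20 of 49 cells solid] → remaining = 47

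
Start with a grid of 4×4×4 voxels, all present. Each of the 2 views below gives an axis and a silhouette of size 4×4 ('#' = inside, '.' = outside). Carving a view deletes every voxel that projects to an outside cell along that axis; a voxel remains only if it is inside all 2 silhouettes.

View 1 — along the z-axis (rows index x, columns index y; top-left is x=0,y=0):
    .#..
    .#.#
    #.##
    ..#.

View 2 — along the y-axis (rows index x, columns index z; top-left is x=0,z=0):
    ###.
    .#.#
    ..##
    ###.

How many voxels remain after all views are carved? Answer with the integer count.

16 voxels

start: 4×4×4 = 64 voxels
[1] z-view keeps 7 columns → grid now 28
[2] y-view keeps 10 columns → grid now 16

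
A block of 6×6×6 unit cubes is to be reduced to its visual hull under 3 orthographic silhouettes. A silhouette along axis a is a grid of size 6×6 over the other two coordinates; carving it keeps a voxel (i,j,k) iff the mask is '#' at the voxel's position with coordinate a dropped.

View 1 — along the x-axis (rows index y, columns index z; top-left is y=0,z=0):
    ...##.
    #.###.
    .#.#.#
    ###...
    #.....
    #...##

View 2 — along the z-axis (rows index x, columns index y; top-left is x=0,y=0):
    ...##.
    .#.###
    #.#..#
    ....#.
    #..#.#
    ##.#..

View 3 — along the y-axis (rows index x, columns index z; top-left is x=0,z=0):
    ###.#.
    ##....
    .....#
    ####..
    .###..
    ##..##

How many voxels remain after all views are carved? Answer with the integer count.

full grid |V| = 216
V1 x: intersect with YZ mask (16 set) -- 96 left
V2 z: intersect with XY mask (16 set) -- 41 left
V3 y: intersect with XZ mask (18 set) -- 20 left

20 voxels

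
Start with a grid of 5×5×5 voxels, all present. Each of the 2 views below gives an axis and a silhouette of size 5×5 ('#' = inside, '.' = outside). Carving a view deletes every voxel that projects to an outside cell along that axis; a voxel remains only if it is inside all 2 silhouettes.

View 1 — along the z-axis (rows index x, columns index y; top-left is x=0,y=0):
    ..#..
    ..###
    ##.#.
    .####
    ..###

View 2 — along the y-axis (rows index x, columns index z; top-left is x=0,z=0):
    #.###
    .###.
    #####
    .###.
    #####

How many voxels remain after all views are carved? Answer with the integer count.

start: 5×5×5 = 125 voxels
carve view 1 (along z, XY-mask fill 14/25): 70 voxels remain
carve view 2 (along y, XZ-mask fill 20/25): 55 voxels remain

55 voxels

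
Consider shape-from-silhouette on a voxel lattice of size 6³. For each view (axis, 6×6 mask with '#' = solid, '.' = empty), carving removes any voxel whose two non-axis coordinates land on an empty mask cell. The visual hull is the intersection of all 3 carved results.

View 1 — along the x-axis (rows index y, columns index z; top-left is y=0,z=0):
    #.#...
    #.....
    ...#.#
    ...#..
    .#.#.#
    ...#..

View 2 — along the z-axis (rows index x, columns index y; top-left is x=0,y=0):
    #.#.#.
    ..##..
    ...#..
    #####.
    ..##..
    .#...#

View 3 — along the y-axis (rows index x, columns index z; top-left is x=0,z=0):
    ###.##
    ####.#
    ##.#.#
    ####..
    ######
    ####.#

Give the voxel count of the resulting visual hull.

before carving: 216 voxels (6×6×6)
step 1: project along x, AND mask (10/36) → |grid| = 60
step 2: project along z, AND mask (15/36) → |grid| = 25
step 3: project along y, AND mask (29/36) → |grid| = 21

|visual hull| = 21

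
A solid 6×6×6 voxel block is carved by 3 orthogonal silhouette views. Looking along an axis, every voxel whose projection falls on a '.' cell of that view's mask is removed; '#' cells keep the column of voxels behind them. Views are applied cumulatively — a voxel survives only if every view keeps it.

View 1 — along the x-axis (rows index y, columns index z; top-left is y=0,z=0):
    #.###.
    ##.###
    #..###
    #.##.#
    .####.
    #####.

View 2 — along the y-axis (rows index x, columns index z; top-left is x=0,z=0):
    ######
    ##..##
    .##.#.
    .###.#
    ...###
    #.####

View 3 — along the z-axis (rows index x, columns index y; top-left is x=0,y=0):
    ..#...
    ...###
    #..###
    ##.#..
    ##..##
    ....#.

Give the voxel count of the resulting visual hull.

|visual hull| = 40

initial block: 6^3 = 216
step 1: project along x, AND mask (26/36) → |grid| = 156
step 2: project along y, AND mask (25/36) → |grid| = 107
step 3: project along z, AND mask (16/36) → |grid| = 40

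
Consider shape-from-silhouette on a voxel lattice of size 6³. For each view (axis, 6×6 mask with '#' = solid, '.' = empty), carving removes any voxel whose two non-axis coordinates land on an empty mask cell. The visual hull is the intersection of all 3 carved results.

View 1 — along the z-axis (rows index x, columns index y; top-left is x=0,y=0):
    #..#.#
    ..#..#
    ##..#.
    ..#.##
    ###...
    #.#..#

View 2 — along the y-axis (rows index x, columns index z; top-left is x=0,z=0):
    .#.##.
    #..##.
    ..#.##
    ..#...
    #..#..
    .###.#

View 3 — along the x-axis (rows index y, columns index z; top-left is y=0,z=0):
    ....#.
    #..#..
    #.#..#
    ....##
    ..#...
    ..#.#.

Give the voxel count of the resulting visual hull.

before carving: 216 voxels (6×6×6)
after view 1 [z-axis, 17 of 36 cells solid] → remaining = 102
after view 2 [y-axis, 16 of 36 cells solid] → remaining = 45
after view 3 [x-axis, 11 of 36 cells solid] → remaining = 16

remaining voxels: 16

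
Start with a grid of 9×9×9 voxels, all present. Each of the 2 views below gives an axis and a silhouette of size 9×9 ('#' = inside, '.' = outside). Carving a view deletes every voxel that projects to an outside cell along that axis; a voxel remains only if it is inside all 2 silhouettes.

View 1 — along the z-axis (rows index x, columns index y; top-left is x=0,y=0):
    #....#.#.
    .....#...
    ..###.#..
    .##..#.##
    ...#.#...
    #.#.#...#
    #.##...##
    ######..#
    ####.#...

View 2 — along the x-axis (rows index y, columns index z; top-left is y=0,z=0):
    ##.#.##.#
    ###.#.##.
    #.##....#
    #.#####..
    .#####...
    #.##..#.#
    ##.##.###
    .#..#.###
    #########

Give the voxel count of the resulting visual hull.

voxel count = 205

start: 9×9×9 = 729 voxels
  1. axis=2 (XY plane), |mask|=36  ⇒  voxels=324
  2. axis=0 (YZ plane), |mask|=53  ⇒  voxels=205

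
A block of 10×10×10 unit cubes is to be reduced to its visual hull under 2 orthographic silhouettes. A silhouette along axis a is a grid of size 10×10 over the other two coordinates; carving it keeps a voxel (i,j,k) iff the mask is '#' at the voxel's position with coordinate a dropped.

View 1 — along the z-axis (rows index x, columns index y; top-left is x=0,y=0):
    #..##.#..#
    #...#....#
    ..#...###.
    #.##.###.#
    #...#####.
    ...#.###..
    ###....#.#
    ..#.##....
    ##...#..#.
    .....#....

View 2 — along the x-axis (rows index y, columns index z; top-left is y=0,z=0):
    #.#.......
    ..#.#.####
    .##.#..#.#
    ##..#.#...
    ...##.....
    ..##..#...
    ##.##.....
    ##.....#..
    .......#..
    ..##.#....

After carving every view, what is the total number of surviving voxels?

remaining voxels: 132

full grid |V| = 1000
  1. axis=2 (XY plane), |mask|=42  ⇒  voxels=420
  2. axis=0 (YZ plane), |mask|=33  ⇒  voxels=132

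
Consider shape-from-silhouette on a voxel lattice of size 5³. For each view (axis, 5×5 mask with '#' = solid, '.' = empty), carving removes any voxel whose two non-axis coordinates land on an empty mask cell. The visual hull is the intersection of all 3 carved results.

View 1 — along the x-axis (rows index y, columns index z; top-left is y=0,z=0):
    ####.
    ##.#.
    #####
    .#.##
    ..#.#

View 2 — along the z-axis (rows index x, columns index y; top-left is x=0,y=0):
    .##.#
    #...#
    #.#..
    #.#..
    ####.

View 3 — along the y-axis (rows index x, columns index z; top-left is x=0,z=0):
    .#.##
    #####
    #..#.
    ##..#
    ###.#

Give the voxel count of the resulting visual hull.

before carving: 125 voxels (5×5×5)
  1. axis=0 (YZ plane), |mask|=17  ⇒  voxels=85
  2. axis=2 (XY plane), |mask|=13  ⇒  voxels=49
  3. axis=1 (XZ plane), |mask|=17  ⇒  voxels=32

32 voxels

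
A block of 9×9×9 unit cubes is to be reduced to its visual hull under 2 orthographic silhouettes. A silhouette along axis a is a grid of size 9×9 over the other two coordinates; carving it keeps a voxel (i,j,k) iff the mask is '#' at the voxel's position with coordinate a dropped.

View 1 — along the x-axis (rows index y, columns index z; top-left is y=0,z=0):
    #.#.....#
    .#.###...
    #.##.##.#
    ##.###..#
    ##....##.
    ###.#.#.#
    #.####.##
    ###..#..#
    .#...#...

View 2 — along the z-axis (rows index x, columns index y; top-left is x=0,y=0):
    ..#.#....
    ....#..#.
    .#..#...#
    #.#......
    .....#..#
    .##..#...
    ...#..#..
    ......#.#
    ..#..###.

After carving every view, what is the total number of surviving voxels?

full grid |V| = 729
after view 1 [x-axis, 43 of 81 cells solid] → remaining = 387
after view 2 [z-axis, 22 of 81 cells solid] → remaining = 108

108 voxels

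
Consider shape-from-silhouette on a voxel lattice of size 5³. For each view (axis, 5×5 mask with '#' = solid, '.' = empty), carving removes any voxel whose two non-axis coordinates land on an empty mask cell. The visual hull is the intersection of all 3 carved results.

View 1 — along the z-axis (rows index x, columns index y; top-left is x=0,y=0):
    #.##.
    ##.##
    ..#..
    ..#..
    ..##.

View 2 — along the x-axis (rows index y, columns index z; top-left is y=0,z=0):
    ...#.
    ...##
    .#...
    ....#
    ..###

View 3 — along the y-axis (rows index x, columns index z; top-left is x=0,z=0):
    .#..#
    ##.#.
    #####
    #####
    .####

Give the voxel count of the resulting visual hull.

|visual hull| = 9

before carving: 125 voxels (5×5×5)
step 1: project along z, AND mask (11/25) → |grid| = 55
step 2: project along x, AND mask (8/25) → |grid| = 14
step 3: project along y, AND mask (19/25) → |grid| = 9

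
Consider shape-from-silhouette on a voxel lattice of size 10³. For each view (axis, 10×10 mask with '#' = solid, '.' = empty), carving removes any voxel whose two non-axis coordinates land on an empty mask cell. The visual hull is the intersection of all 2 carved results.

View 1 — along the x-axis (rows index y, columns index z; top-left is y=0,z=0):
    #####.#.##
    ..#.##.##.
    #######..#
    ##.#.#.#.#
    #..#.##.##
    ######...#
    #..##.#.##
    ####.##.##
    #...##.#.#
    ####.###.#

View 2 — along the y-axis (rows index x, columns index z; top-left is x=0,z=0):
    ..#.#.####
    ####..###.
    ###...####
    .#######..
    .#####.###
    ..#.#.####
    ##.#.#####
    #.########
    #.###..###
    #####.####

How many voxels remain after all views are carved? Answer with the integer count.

initial block: 10^3 = 1000
[1] x-view keeps 67 columns → grid now 670
[2] y-view keeps 74 columns → grid now 479

remaining voxels: 479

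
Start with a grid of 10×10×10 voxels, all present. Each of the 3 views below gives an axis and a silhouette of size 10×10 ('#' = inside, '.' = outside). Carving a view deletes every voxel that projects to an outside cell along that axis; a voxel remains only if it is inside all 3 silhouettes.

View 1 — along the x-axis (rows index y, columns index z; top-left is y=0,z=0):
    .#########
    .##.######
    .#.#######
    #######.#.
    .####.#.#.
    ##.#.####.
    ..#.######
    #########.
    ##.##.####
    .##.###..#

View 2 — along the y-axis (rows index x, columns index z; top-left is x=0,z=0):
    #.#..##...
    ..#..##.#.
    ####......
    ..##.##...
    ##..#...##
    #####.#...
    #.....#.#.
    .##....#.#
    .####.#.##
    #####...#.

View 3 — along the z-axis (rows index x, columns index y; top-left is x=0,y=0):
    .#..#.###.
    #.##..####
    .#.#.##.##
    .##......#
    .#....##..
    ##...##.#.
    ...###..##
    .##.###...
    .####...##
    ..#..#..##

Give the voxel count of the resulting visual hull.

start: 10×10×10 = 1000 voxels
V1 x: intersect with YZ mask (76 set) -- 760 left
V2 y: intersect with XZ mask (47 set) -- 359 left
V3 z: intersect with XY mask (49 set) -- 171 left

|visual hull| = 171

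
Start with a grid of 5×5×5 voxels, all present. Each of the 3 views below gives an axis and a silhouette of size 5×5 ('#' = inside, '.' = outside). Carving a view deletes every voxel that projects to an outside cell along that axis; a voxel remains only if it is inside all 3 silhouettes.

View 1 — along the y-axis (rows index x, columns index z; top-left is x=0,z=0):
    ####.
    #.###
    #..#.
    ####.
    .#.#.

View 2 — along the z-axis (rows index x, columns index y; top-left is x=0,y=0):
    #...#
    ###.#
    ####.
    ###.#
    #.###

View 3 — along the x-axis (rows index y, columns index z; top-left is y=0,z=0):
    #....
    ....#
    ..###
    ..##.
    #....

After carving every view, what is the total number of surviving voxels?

full grid |V| = 125
[1] y-view keeps 16 columns → grid now 80
[2] z-view keeps 18 columns → grid now 56
[3] x-view keeps 8 columns → grid now 17

remaining voxels: 17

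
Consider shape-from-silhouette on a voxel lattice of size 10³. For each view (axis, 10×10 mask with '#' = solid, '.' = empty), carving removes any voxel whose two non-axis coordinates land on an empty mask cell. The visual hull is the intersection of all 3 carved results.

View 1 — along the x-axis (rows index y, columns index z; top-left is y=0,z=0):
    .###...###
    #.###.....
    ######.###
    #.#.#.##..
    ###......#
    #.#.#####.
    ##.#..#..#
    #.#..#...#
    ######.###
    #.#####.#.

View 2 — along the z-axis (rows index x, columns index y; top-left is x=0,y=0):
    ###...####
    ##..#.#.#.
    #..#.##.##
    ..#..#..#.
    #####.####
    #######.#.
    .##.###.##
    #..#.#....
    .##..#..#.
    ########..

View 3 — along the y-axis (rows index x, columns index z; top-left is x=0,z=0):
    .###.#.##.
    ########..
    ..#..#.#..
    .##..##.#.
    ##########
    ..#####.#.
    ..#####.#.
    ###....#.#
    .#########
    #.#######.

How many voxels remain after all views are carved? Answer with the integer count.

250 voxels

start: 10×10×10 = 1000 voxels
[1] x-view keeps 60 columns → grid now 600
[2] z-view keeps 60 columns → grid now 374
[3] y-view keeps 66 columns → grid now 250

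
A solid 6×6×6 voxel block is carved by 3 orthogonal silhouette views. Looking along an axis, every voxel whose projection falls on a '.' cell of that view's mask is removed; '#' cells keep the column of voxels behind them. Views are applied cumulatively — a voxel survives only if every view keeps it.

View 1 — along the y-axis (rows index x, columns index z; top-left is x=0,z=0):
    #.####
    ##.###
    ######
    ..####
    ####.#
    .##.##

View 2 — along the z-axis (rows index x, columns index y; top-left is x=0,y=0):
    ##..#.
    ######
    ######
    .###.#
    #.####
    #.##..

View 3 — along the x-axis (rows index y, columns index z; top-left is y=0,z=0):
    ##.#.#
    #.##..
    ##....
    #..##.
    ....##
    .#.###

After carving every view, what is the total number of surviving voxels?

voxel count = 66

initial block: 6^3 = 216
V1 y: intersect with XZ mask (29 set) -- 174 left
V2 z: intersect with XY mask (27 set) -- 134 left
V3 x: intersect with YZ mask (18 set) -- 66 left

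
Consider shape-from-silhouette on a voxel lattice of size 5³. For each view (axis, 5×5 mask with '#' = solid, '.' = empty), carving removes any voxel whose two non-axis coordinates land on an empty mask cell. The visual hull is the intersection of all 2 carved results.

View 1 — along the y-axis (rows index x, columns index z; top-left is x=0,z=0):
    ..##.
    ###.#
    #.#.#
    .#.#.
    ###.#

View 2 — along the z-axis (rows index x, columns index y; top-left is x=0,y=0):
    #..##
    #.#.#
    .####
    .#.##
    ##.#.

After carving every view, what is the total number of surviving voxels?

before carving: 125 voxels (5×5×5)
carve view 1 (along y, XZ-mask fill 15/25): 75 voxels remain
carve view 2 (along z, XY-mask fill 16/25): 48 voxels remain

remaining voxels: 48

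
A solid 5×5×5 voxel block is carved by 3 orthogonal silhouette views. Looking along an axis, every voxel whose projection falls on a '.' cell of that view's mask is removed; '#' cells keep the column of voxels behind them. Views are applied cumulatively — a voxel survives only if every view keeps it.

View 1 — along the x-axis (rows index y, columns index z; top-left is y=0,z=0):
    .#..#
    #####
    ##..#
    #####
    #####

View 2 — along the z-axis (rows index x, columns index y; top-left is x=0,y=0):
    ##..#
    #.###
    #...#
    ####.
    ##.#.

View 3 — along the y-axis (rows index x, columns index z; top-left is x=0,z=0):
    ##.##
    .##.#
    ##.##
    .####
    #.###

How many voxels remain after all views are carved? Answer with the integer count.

initial block: 5^3 = 125
  1. axis=0 (YZ plane), |mask|=20  ⇒  voxels=100
  2. axis=2 (XY plane), |mask|=16  ⇒  voxels=61
  3. axis=1 (XZ plane), |mask|=19  ⇒  voxels=47

|visual hull| = 47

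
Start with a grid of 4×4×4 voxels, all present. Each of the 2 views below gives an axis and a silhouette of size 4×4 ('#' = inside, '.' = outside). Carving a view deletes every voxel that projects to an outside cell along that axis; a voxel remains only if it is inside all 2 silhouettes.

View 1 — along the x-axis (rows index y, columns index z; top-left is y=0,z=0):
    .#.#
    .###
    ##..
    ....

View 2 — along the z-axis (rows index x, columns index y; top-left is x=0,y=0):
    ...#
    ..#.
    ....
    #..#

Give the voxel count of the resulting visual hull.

voxel count = 4

before carving: 64 voxels (4×4×4)
V1 x: intersect with YZ mask (7 set) -- 28 left
V2 z: intersect with XY mask (4 set) -- 4 left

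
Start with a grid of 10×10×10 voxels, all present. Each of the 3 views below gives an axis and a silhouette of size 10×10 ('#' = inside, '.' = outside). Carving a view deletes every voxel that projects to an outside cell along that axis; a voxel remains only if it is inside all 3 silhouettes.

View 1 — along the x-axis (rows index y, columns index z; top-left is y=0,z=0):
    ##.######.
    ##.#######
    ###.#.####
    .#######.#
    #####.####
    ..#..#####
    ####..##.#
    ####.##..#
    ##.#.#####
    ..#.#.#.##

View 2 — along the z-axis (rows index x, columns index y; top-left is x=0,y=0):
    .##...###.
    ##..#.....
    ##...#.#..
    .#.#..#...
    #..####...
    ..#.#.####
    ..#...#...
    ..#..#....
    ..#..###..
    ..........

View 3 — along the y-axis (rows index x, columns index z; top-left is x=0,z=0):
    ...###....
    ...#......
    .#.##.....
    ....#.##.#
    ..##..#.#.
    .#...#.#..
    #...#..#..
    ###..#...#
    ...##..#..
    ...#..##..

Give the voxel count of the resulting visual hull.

voxel count = 76

initial block: 10^3 = 1000
[1] x-view keeps 75 columns → grid now 750
[2] z-view keeps 34 columns → grid now 258
[3] y-view keeps 32 columns → grid now 76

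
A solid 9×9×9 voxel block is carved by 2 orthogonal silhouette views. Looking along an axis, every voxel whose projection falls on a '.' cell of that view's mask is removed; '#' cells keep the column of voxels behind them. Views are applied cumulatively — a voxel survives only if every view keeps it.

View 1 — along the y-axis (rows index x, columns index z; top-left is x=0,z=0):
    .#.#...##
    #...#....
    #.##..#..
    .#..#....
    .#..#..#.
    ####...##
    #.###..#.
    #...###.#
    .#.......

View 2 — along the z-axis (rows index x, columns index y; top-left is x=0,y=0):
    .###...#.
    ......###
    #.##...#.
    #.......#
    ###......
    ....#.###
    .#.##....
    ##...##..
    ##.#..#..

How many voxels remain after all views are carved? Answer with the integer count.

voxel count = 114

start: 9×9×9 = 729 voxels
[1] y-view keeps 32 columns → grid now 288
[2] z-view keeps 31 columns → grid now 114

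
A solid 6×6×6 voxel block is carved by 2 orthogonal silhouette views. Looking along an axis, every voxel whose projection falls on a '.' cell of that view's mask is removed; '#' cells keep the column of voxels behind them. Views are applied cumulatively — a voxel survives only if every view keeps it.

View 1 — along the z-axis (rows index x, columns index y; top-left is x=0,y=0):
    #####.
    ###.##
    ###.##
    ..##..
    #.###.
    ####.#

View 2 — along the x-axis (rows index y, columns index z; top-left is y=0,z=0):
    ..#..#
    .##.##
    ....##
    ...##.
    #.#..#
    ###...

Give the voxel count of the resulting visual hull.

start: 6×6×6 = 216 voxels
[1] z-view keeps 26 columns → grid now 156
[2] x-view keeps 16 columns → grid now 67

remaining voxels: 67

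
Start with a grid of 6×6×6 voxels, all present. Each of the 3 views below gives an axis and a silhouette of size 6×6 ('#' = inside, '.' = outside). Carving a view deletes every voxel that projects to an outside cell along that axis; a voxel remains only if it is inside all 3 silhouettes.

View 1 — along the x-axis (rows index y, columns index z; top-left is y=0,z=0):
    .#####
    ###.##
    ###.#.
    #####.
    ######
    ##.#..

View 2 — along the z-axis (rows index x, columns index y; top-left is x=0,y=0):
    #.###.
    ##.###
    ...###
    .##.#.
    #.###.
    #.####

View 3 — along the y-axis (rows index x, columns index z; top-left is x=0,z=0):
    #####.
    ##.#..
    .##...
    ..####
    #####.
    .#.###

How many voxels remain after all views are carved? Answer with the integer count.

78 voxels

before carving: 216 voxels (6×6×6)
carve view 1 (along x, YZ-mask fill 28/36): 168 voxels remain
carve view 2 (along z, XY-mask fill 24/36): 116 voxels remain
carve view 3 (along y, XZ-mask fill 23/36): 78 voxels remain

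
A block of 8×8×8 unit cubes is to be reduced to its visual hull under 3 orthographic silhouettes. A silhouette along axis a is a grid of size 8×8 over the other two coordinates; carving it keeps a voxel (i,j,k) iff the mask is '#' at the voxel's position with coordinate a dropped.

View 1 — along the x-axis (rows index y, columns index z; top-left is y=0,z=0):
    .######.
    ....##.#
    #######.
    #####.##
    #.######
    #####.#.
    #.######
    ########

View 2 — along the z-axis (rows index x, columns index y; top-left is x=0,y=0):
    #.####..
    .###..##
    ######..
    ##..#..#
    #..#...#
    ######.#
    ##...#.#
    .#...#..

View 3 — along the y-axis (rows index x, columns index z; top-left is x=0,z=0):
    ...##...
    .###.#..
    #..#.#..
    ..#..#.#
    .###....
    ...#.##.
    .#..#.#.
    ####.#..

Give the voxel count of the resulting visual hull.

before carving: 512 voxels (8×8×8)
after view 1 [x-axis, 51 of 64 cells solid] → remaining = 408
after view 2 [z-axis, 36 of 64 cells solid] → remaining = 222
after view 3 [y-axis, 26 of 64 cells solid] → remaining = 89

|visual hull| = 89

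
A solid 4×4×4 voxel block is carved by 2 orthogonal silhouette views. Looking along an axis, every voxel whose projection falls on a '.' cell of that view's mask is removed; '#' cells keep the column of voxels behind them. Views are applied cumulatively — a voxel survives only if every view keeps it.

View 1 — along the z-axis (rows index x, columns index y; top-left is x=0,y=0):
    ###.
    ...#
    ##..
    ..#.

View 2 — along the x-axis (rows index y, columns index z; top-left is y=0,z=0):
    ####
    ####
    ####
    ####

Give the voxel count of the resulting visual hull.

full grid |V| = 64
carve view 1 (along z, XY-mask fill 7/16): 28 voxels remain
carve view 2 (along x, YZ-mask fill 16/16): 28 voxels remain

|visual hull| = 28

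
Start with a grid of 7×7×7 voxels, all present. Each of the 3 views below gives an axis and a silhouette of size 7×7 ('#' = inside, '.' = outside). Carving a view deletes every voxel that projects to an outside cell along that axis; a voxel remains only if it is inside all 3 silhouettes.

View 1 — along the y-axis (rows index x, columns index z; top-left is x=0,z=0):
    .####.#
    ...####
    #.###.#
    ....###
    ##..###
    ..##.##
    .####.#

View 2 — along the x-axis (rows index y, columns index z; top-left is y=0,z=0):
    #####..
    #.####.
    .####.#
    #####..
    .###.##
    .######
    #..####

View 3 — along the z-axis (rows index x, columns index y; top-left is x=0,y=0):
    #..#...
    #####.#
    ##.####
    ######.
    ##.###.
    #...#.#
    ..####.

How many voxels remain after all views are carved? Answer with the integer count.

initial block: 7^3 = 343
  1. axis=1 (XZ plane), |mask|=31  ⇒  voxels=217
  2. axis=0 (YZ plane), |mask|=36  ⇒  voxels=162
  3. axis=2 (XY plane), |mask|=32  ⇒  voxels=102

|visual hull| = 102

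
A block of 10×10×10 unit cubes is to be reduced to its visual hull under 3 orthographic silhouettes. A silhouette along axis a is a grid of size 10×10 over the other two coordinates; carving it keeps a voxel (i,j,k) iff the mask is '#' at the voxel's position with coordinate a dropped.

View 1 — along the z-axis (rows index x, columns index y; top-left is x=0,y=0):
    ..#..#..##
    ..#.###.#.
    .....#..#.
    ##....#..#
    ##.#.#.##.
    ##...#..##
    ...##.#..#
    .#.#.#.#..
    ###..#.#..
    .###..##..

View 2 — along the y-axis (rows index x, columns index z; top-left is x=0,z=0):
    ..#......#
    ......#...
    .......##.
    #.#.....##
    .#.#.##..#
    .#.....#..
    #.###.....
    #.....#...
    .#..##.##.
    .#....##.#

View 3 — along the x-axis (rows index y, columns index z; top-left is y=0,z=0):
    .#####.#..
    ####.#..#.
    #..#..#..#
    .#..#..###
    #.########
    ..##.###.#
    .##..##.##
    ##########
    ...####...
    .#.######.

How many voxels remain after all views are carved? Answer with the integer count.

full grid |V| = 1000
carve view 1 (along z, XY-mask fill 44/100): 440 voxels remain
carve view 2 (along y, XZ-mask fill 31/100): 142 voxels remain
carve view 3 (along x, YZ-mask fill 63/100): 82 voxels remain

|visual hull| = 82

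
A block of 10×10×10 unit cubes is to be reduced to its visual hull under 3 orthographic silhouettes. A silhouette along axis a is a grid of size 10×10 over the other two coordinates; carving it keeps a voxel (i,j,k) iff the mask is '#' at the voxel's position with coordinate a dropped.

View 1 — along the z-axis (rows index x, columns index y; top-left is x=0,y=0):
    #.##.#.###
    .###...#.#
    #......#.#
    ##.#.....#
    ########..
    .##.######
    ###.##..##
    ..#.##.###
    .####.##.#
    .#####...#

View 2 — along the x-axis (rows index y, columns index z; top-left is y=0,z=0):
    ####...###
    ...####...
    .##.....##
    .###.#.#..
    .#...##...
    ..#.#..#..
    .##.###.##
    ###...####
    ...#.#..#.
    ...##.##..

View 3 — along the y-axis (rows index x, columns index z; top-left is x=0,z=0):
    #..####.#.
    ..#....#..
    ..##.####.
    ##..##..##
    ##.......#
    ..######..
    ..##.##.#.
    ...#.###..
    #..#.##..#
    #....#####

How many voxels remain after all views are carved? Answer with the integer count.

start: 10×10×10 = 1000 voxels
  1. axis=2 (XY plane), |mask|=61  ⇒  voxels=610
  2. axis=0 (YZ plane), |mask|=47  ⇒  voxels=279
  3. axis=1 (XZ plane), |mask|=49  ⇒  voxels=130

voxel count = 130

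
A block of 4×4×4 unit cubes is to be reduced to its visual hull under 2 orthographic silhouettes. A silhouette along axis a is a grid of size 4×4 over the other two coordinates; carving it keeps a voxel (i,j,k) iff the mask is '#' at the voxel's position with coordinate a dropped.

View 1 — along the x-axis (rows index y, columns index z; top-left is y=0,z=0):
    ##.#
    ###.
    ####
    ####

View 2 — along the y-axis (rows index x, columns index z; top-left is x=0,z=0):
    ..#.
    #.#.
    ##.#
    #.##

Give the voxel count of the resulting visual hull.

|visual hull| = 31

start: 4×4×4 = 64 voxels
carve view 1 (along x, YZ-mask fill 14/16): 56 voxels remain
carve view 2 (along y, XZ-mask fill 9/16): 31 voxels remain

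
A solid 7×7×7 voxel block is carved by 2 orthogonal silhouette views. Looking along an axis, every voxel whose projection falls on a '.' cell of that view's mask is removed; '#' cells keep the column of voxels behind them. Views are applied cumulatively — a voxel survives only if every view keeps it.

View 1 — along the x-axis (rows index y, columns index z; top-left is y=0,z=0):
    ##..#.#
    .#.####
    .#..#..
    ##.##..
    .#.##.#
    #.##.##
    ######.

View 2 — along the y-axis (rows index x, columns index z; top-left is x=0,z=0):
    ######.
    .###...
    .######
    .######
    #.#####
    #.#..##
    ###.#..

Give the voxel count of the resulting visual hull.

remaining voxels: 146

before carving: 343 voxels (7×7×7)
step 1: project along x, AND mask (30/49) → |grid| = 210
step 2: project along y, AND mask (35/49) → |grid| = 146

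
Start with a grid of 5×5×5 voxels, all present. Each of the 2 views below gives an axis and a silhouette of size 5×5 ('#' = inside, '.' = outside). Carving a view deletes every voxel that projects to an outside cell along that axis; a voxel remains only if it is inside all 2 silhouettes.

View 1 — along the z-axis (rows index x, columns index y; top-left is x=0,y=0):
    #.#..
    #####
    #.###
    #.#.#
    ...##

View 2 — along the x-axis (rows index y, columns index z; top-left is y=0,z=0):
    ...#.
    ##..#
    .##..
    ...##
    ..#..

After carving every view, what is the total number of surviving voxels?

start: 5×5×5 = 125 voxels
[1] z-view keeps 16 columns → grid now 80
[2] x-view keeps 9 columns → grid now 25

25 voxels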